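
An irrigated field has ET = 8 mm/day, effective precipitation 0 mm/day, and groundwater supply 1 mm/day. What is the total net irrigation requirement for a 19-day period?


Daily deficit = ET - Pe - GW = 8 - 0 - 1 = 7 mm/day
NIR = 7 * 19 = 133 mm

133.0000 mm


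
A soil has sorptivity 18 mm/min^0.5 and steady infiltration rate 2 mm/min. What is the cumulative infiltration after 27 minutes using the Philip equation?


F = S*sqrt(t) + A*t
F = 18*sqrt(27) + 2*27
F = 18*5.196152 + 54

147.5307 mm


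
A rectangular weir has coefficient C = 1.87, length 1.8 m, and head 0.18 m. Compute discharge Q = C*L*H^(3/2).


Q = C * L * H^(3/2) = 1.87 * 1.8 * 0.18^1.5 = 1.87 * 1.8 * 0.076368

0.2571 m^3/s


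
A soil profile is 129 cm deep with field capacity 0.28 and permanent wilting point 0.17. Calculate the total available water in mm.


AWC = (FC - PWP) * d * 10
AWC = (0.28 - 0.17) * 129 * 10
AWC = 0.1100 * 129 * 10

141.9000 mm


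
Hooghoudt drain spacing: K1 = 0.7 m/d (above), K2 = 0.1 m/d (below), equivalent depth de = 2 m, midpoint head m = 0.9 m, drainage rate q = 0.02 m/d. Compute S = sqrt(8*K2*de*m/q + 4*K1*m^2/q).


S^2 = 8*K2*de*m/q + 4*K1*m^2/q
S^2 = 8*0.1*2*0.9/0.02 + 4*0.7*0.9^2/0.02
S = sqrt(185.4000)

13.6162 m


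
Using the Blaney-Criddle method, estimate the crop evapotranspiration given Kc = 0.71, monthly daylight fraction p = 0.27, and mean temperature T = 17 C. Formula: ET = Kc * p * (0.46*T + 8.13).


ET = Kc * p * (0.46*T + 8.13)
ET = 0.71 * 0.27 * (0.46*17 + 8.13)
ET = 0.71 * 0.27 * 15.9500

3.0576 mm/day


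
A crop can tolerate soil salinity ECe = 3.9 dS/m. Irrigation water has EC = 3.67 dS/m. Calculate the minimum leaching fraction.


LR = ECiw / (5*ECe - ECiw)
LR = 3.67 / (5*3.9 - 3.67)
LR = 3.67 / 15.8300

0.2318


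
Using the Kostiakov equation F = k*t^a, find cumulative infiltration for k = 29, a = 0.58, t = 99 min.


F = k * t^a = 29 * 99^0.58
F = 29 * 14.370385

416.7412 mm


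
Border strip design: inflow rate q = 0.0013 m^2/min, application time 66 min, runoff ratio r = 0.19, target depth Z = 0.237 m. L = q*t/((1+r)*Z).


L = q*t/((1+r)*Z)
L = 0.0013*66/((1+0.19)*0.237)
L = 0.0858/0.28203

0.3042 m


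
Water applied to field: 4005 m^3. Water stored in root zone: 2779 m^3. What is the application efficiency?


Ea = V_root / V_field * 100 = 2779 / 4005 * 100 = 69.3883%

69.3883 %


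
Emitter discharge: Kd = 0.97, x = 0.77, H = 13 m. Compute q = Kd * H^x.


q = Kd * H^x = 0.97 * 13^0.77 = 0.97 * 7.206699

6.9905 L/h


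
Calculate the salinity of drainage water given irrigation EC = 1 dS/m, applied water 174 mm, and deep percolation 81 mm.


EC_dw = EC_iw * D_iw / D_dw
EC_dw = 1 * 174 / 81
EC_dw = 174 / 81

2.1481 dS/m


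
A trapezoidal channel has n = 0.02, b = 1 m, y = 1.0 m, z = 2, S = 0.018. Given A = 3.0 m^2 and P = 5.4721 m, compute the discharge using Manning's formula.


R = A/P = 3.0/5.4721 = 0.548236
Q = (1/0.02) * 3.0 * 0.548236^(2/3) * 0.018^0.5

13.4805 m^3/s


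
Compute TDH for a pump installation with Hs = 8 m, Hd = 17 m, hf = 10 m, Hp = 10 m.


TDH = Hs + Hd + hf + Hp = 8 + 17 + 10 + 10 = 45

45 m


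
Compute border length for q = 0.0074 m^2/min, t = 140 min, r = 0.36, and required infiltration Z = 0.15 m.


L = q*t/((1+r)*Z)
L = 0.0074*140/((1+0.36)*0.15)
L = 1.036/0.204

5.0784 m


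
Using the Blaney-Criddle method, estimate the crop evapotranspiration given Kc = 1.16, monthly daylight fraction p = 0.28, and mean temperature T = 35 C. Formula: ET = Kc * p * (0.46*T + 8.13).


ET = Kc * p * (0.46*T + 8.13)
ET = 1.16 * 0.28 * (0.46*35 + 8.13)
ET = 1.16 * 0.28 * 24.2300

7.8699 mm/day


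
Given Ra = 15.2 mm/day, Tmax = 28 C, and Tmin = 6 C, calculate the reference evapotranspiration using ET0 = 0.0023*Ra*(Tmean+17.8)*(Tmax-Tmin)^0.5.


Tmean = (Tmax + Tmin)/2 = (28 + 6)/2 = 17.0
ET0 = 0.0023 * 15.2 * (17.0 + 17.8) * sqrt(28 - 6)
ET0 = 0.0023 * 15.2 * 34.8 * 4.690416

5.7064 mm/day


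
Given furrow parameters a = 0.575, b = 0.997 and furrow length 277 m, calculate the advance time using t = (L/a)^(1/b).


t = (L/a)^(1/b)
t = (277/0.575)^(1/0.997)
t = 481.739130^(1/0.997)

490.7774 min


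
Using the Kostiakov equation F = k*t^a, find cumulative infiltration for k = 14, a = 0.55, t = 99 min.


F = k * t^a = 14 * 99^0.55
F = 14 * 12.519857

175.2780 mm


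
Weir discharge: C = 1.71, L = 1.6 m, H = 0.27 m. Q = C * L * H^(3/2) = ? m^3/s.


Q = C * L * H^(3/2) = 1.71 * 1.6 * 0.27^1.5 = 1.71 * 1.6 * 0.140296

0.3838 m^3/s


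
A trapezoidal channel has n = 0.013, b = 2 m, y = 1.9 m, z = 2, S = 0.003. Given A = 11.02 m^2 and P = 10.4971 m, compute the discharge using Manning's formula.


R = A/P = 11.02/10.4971 = 1.049814
Q = (1/0.013) * 11.02 * 1.049814^(2/3) * 0.003^0.5

47.9594 m^3/s


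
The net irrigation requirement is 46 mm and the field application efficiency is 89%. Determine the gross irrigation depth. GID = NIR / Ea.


Ea = 89% = 0.89
GID = NIR / Ea = 46 / 0.89 = 51.6854 mm

51.6854 mm


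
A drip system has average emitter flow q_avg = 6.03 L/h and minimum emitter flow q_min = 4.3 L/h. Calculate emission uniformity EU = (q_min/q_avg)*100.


EU = (q_min/q_avg)*100 = (4.3/6.03)*100 = 71.3101%

71.3101 %


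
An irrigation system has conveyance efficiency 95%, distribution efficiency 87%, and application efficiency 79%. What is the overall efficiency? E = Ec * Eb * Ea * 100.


Ec = 0.95, Eb = 0.87, Ea = 0.79
E = 0.95 * 0.87 * 0.79 * 100 = 65.2935%

65.2935 %


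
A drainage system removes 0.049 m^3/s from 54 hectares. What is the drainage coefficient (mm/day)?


DC = Q * 86400 / (A * 10000) * 1000
DC = 0.049 * 86400 / (54 * 10000) * 1000
DC = 4233600.0000 / 540000

7.8400 mm/day


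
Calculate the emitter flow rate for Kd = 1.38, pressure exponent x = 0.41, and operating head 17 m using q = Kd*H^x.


q = Kd * H^x = 1.38 * 17^0.41 = 1.38 * 3.195097

4.4092 L/h


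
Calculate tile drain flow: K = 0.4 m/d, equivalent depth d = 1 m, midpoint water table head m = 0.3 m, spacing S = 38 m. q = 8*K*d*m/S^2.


q = 8*K*d*m/S^2
q = 8*0.4*1*0.3/38^2
q = 0.9600 / 1444

6.6482e-04 m/d


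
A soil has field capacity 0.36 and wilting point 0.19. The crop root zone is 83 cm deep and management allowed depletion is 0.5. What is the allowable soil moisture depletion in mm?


SMD = (FC - PWP) * d * MAD * 10
SMD = (0.36 - 0.19) * 83 * 0.5 * 10
SMD = 0.1700 * 83 * 0.5 * 10

70.5500 mm


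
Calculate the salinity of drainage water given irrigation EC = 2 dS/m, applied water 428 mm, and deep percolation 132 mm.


EC_dw = EC_iw * D_iw / D_dw
EC_dw = 2 * 428 / 132
EC_dw = 856 / 132

6.4848 dS/m


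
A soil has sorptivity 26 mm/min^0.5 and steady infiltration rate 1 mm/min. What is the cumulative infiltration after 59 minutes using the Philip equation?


F = S*sqrt(t) + A*t
F = 26*sqrt(59) + 1*59
F = 26*7.681146 + 59

258.7098 mm


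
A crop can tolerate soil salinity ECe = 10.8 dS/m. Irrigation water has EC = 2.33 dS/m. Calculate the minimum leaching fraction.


LR = ECiw / (5*ECe - ECiw)
LR = 2.33 / (5*10.8 - 2.33)
LR = 2.33 / 51.6700

0.0451


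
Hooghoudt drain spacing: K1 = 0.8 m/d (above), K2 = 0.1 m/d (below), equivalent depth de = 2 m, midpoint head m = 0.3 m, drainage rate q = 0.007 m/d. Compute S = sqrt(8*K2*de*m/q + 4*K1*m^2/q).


S^2 = 8*K2*de*m/q + 4*K1*m^2/q
S^2 = 8*0.1*2*0.3/0.007 + 4*0.8*0.3^2/0.007
S = sqrt(109.7143)

10.4745 m


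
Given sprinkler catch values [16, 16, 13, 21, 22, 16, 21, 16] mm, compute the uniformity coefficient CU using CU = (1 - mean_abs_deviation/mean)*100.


mean = 17.625000 mm
MAD = 2.781250 mm
CU = (1 - 2.781250/17.625000)*100

84.2199 %


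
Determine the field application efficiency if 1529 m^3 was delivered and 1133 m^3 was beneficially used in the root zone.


Ea = V_root / V_field * 100 = 1133 / 1529 * 100 = 74.1007%

74.1007 %


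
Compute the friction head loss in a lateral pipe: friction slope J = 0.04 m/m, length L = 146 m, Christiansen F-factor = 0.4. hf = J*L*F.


hf = J * L * F = 0.04 * 146 * 0.4 = 2.3360 m

2.3360 m


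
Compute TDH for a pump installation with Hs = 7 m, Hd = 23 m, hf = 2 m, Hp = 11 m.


TDH = Hs + Hd + hf + Hp = 7 + 23 + 2 + 11 = 43

43 m


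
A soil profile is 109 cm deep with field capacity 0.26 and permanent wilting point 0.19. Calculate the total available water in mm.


AWC = (FC - PWP) * d * 10
AWC = (0.26 - 0.19) * 109 * 10
AWC = 0.0700 * 109 * 10

76.3000 mm


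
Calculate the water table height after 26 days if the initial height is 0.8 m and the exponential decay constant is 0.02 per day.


m = m0 * exp(-k*t)
m = 0.8 * exp(-0.02 * 26)
m = 0.8 * exp(-0.5200)

0.4756 m


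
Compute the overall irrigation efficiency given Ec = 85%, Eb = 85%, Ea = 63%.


Ec = 0.85, Eb = 0.85, Ea = 0.63
E = 0.85 * 0.85 * 0.63 * 100 = 45.5175%

45.5175 %


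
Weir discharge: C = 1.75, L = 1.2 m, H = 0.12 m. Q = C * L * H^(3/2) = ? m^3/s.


Q = C * L * H^(3/2) = 1.75 * 1.2 * 0.12^1.5 = 1.75 * 1.2 * 0.041569

0.0873 m^3/s


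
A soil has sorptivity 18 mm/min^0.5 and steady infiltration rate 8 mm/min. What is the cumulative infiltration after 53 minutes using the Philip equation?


F = S*sqrt(t) + A*t
F = 18*sqrt(53) + 8*53
F = 18*7.280110 + 424

555.0420 mm


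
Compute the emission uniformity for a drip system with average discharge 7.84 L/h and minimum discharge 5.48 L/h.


EU = (q_min/q_avg)*100 = (5.48/7.84)*100 = 69.8980%

69.8980 %


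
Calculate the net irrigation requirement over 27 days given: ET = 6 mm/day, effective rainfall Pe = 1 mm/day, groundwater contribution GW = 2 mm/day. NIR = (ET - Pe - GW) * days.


Daily deficit = ET - Pe - GW = 6 - 1 - 2 = 3 mm/day
NIR = 3 * 27 = 81 mm

81.0000 mm


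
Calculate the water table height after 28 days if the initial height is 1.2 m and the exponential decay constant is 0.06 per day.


m = m0 * exp(-k*t)
m = 1.2 * exp(-0.06 * 28)
m = 1.2 * exp(-1.6800)

0.2236 m


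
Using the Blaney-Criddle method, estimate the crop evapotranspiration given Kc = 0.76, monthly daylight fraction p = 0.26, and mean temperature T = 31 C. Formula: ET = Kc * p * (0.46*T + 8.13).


ET = Kc * p * (0.46*T + 8.13)
ET = 0.76 * 0.26 * (0.46*31 + 8.13)
ET = 0.76 * 0.26 * 22.3900

4.4243 mm/day


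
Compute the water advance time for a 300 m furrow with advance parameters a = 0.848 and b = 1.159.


t = (L/a)^(1/b)
t = (300/0.848)^(1/1.159)
t = 353.773585^(1/1.159)

158.1513 min


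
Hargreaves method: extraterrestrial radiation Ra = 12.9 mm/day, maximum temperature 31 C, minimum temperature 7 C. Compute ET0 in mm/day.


Tmean = (Tmax + Tmin)/2 = (31 + 7)/2 = 19.0
ET0 = 0.0023 * 12.9 * (19.0 + 17.8) * sqrt(31 - 7)
ET0 = 0.0023 * 12.9 * 36.8 * 4.898979

5.3490 mm/day


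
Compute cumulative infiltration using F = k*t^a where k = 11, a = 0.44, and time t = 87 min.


F = k * t^a = 11 * 87^0.44
F = 11 * 7.134910

78.4840 mm


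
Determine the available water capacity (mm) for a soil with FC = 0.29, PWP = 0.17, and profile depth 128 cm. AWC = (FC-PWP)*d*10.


AWC = (FC - PWP) * d * 10
AWC = (0.29 - 0.17) * 128 * 10
AWC = 0.1200 * 128 * 10

153.6000 mm


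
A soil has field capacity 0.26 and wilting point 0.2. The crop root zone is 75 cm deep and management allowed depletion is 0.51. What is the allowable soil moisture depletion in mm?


SMD = (FC - PWP) * d * MAD * 10
SMD = (0.26 - 0.2) * 75 * 0.51 * 10
SMD = 0.0600 * 75 * 0.51 * 10

22.9500 mm


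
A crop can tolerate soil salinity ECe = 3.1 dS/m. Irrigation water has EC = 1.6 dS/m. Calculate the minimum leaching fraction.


LR = ECiw / (5*ECe - ECiw)
LR = 1.6 / (5*3.1 - 1.6)
LR = 1.6 / 13.9000

0.1151


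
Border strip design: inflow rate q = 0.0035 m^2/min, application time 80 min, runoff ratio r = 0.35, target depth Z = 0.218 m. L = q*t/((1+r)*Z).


L = q*t/((1+r)*Z)
L = 0.0035*80/((1+0.35)*0.218)
L = 0.28/0.2943

0.9514 m


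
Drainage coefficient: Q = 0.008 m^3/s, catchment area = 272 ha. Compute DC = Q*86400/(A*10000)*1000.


DC = Q * 86400 / (A * 10000) * 1000
DC = 0.008 * 86400 / (272 * 10000) * 1000
DC = 691200.0000 / 2720000

0.2541 mm/day


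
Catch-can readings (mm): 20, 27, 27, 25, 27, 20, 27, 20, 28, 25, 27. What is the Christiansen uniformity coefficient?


mean = 24.818182 mm
MAD = 2.628099 mm
CU = (1 - 2.628099/24.818182)*100

89.4106 %


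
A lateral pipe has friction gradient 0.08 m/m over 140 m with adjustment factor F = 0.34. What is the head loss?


hf = J * L * F = 0.08 * 140 * 0.34 = 3.8080 m

3.8080 m


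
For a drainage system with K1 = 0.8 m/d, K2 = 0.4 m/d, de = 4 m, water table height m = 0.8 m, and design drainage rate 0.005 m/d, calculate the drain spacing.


S^2 = 8*K2*de*m/q + 4*K1*m^2/q
S^2 = 8*0.4*4*0.8/0.005 + 4*0.8*0.8^2/0.005
S = sqrt(2457.6000)

49.5742 m


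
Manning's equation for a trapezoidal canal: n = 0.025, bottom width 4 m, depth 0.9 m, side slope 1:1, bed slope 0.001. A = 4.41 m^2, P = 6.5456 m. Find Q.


R = A/P = 4.41/6.5456 = 0.673735
Q = (1/0.025) * 4.41 * 0.673735^(2/3) * 0.001^0.5

4.2870 m^3/s


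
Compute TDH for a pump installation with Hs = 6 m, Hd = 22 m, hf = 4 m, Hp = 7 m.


TDH = Hs + Hd + hf + Hp = 6 + 22 + 4 + 7 = 39

39 m


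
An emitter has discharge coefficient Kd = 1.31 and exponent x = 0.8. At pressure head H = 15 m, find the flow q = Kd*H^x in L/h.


q = Kd * H^x = 1.31 * 15^0.8 = 1.31 * 8.727161

11.4326 L/h


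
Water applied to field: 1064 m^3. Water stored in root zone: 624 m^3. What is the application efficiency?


Ea = V_root / V_field * 100 = 624 / 1064 * 100 = 58.6466%

58.6466 %


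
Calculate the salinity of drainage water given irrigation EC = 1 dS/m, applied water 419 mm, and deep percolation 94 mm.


EC_dw = EC_iw * D_iw / D_dw
EC_dw = 1 * 419 / 94
EC_dw = 419 / 94

4.4574 dS/m


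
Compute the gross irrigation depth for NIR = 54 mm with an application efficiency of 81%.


Ea = 81% = 0.81
GID = NIR / Ea = 54 / 0.81 = 66.6667 mm

66.6667 mm


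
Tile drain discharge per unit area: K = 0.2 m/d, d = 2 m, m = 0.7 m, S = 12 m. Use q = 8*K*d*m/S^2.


q = 8*K*d*m/S^2
q = 8*0.2*2*0.7/12^2
q = 2.2400 / 144

0.0156 m/d


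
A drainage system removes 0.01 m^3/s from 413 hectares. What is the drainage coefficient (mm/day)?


DC = Q * 86400 / (A * 10000) * 1000
DC = 0.01 * 86400 / (413 * 10000) * 1000
DC = 864000.0000 / 4130000

0.2092 mm/day


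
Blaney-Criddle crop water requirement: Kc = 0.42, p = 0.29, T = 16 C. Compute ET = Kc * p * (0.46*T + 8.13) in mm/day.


ET = Kc * p * (0.46*T + 8.13)
ET = 0.42 * 0.29 * (0.46*16 + 8.13)
ET = 0.42 * 0.29 * 15.4900

1.8867 mm/day


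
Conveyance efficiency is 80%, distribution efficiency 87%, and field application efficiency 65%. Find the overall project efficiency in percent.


Ec = 0.8, Eb = 0.87, Ea = 0.65
E = 0.8 * 0.87 * 0.65 * 100 = 45.2400%

45.2400 %


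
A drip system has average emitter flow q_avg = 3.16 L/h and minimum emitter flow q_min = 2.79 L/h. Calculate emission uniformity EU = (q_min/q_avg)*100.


EU = (q_min/q_avg)*100 = (2.79/3.16)*100 = 88.2911%

88.2911 %


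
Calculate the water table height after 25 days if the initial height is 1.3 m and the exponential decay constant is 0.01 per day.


m = m0 * exp(-k*t)
m = 1.3 * exp(-0.01 * 25)
m = 1.3 * exp(-0.2500)

1.0124 m


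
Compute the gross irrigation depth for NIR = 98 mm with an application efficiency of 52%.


Ea = 52% = 0.52
GID = NIR / Ea = 98 / 0.52 = 188.4615 mm

188.4615 mm


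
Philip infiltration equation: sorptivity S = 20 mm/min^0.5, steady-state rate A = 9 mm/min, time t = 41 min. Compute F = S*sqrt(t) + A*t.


F = S*sqrt(t) + A*t
F = 20*sqrt(41) + 9*41
F = 20*6.403124 + 369

497.0625 mm


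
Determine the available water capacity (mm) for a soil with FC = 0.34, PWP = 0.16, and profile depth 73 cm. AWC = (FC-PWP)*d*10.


AWC = (FC - PWP) * d * 10
AWC = (0.34 - 0.16) * 73 * 10
AWC = 0.1800 * 73 * 10

131.4000 mm


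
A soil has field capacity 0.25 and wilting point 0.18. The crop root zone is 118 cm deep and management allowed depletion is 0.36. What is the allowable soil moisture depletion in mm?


SMD = (FC - PWP) * d * MAD * 10
SMD = (0.25 - 0.18) * 118 * 0.36 * 10
SMD = 0.0700 * 118 * 0.36 * 10

29.7360 mm


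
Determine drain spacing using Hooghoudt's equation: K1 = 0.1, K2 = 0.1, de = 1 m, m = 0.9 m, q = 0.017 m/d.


S^2 = 8*K2*de*m/q + 4*K1*m^2/q
S^2 = 8*0.1*1*0.9/0.017 + 4*0.1*0.9^2/0.017
S = sqrt(61.4118)

7.8366 m


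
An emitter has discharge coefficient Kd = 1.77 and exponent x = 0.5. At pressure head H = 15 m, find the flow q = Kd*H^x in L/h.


q = Kd * H^x = 1.77 * 15^0.5 = 1.77 * 3.872983

6.8552 L/h


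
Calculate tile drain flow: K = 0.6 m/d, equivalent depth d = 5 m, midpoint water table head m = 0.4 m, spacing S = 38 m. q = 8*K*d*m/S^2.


q = 8*K*d*m/S^2
q = 8*0.6*5*0.4/38^2
q = 9.6000 / 1444

0.0066 m/d


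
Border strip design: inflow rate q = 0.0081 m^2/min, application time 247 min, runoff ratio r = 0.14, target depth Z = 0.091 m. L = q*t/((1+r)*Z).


L = q*t/((1+r)*Z)
L = 0.0081*247/((1+0.14)*0.091)
L = 2.0007/0.10374

19.2857 m


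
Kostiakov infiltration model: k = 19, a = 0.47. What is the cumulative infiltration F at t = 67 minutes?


F = k * t^a = 19 * 67^0.47
F = 19 * 7.215313

137.0909 mm


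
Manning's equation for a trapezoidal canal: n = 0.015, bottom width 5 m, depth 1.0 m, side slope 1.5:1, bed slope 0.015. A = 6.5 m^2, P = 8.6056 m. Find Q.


R = A/P = 6.5/8.6056 = 0.755322
Q = (1/0.015) * 6.5 * 0.755322^(2/3) * 0.015^0.5

44.0172 m^3/s


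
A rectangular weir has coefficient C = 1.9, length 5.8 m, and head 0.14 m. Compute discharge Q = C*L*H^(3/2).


Q = C * L * H^(3/2) = 1.9 * 5.8 * 0.14^1.5 = 1.9 * 5.8 * 0.052383

0.5773 m^3/s


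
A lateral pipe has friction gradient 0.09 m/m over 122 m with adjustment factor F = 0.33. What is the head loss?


hf = J * L * F = 0.09 * 122 * 0.33 = 3.6234 m

3.6234 m


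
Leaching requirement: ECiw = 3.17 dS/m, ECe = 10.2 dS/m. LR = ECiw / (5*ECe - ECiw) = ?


LR = ECiw / (5*ECe - ECiw)
LR = 3.17 / (5*10.2 - 3.17)
LR = 3.17 / 47.8300

0.0663


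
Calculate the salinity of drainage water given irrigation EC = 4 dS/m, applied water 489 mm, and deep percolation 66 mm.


EC_dw = EC_iw * D_iw / D_dw
EC_dw = 4 * 489 / 66
EC_dw = 1956 / 66

29.6364 dS/m


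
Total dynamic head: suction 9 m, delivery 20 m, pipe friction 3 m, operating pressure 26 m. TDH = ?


TDH = Hs + Hd + hf + Hp = 9 + 20 + 3 + 26 = 58

58 m


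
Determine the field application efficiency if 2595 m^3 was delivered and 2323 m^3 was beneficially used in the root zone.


Ea = V_root / V_field * 100 = 2323 / 2595 * 100 = 89.5183%

89.5183 %


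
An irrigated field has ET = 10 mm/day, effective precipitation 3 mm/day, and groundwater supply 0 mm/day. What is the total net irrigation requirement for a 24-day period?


Daily deficit = ET - Pe - GW = 10 - 3 - 0 = 7 mm/day
NIR = 7 * 24 = 168 mm

168.0000 mm


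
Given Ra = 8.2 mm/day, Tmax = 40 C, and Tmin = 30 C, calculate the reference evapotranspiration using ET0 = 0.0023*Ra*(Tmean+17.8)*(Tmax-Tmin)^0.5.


Tmean = (Tmax + Tmin)/2 = (40 + 30)/2 = 35.0
ET0 = 0.0023 * 8.2 * (35.0 + 17.8) * sqrt(40 - 30)
ET0 = 0.0023 * 8.2 * 52.8 * 3.162278

3.1490 mm/day


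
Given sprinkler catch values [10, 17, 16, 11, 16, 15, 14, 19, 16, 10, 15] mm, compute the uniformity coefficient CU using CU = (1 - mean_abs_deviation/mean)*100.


mean = 14.454545 mm
MAD = 2.330579 mm
CU = (1 - 2.330579/14.454545)*100

83.8765 %


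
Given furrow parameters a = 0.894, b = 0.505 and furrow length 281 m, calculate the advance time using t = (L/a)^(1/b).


t = (L/a)^(1/b)
t = (281/0.894)^(1/0.505)
t = 314.317673^(1/0.505)

88162.6739 min


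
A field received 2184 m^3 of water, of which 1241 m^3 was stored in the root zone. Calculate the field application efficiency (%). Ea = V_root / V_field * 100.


Ea = V_root / V_field * 100 = 1241 / 2184 * 100 = 56.8223%

56.8223 %


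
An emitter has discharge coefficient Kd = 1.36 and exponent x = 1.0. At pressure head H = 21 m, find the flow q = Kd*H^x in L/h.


q = Kd * H^x = 1.36 * 21^1.0 = 1.36 * 21.000000

28.5600 L/h


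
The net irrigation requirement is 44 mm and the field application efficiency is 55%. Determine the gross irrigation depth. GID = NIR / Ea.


Ea = 55% = 0.55
GID = NIR / Ea = 44 / 0.55 = 80.0000 mm

80.0000 mm


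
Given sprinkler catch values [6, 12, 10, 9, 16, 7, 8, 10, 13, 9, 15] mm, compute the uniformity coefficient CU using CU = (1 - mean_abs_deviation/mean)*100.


mean = 10.454545 mm
MAD = 2.578512 mm
CU = (1 - 2.578512/10.454545)*100

75.3360 %


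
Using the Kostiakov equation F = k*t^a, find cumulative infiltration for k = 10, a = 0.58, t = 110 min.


F = k * t^a = 10 * 110^0.58
F = 10 * 15.275933

152.7593 mm


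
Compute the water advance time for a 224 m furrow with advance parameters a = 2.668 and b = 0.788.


t = (L/a)^(1/b)
t = (224/2.668)^(1/0.788)
t = 83.958021^(1/0.788)

276.5052 min


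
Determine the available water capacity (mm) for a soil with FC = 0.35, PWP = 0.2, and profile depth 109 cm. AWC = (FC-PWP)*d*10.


AWC = (FC - PWP) * d * 10
AWC = (0.35 - 0.2) * 109 * 10
AWC = 0.1500 * 109 * 10

163.5000 mm


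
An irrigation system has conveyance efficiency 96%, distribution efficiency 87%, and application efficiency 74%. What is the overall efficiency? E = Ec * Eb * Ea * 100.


Ec = 0.96, Eb = 0.87, Ea = 0.74
E = 0.96 * 0.87 * 0.74 * 100 = 61.8048%

61.8048 %


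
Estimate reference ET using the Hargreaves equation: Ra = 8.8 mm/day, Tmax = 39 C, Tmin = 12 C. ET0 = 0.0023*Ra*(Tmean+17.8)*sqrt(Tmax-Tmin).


Tmean = (Tmax + Tmin)/2 = (39 + 12)/2 = 25.5
ET0 = 0.0023 * 8.8 * (25.5 + 17.8) * sqrt(39 - 12)
ET0 = 0.0023 * 8.8 * 43.3 * 5.196152

4.5539 mm/day


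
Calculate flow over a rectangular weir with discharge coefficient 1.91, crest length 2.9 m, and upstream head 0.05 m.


Q = C * L * H^(3/2) = 1.91 * 2.9 * 0.05^1.5 = 1.91 * 2.9 * 0.011180

0.0619 m^3/s


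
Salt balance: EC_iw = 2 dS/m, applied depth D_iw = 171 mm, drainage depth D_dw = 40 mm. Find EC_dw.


EC_dw = EC_iw * D_iw / D_dw
EC_dw = 2 * 171 / 40
EC_dw = 342 / 40

8.5500 dS/m


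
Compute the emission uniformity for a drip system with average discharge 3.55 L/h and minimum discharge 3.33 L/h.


EU = (q_min/q_avg)*100 = (3.33/3.55)*100 = 93.8028%

93.8028 %


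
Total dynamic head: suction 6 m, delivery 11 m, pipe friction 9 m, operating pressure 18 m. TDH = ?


TDH = Hs + Hd + hf + Hp = 6 + 11 + 9 + 18 = 44

44 m


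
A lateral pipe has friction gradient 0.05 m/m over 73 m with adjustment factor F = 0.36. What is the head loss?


hf = J * L * F = 0.05 * 73 * 0.36 = 1.3140 m

1.3140 m


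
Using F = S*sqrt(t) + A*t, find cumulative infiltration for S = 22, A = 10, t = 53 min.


F = S*sqrt(t) + A*t
F = 22*sqrt(53) + 10*53
F = 22*7.280110 + 530

690.1624 mm


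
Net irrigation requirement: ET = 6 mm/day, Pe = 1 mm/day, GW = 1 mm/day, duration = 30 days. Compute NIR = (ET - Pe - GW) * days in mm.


Daily deficit = ET - Pe - GW = 6 - 1 - 1 = 4 mm/day
NIR = 4 * 30 = 120 mm

120.0000 mm


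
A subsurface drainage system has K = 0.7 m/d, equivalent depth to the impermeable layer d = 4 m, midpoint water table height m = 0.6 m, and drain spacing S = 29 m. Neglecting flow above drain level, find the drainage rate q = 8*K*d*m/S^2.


q = 8*K*d*m/S^2
q = 8*0.7*4*0.6/29^2
q = 13.4400 / 841

0.0160 m/d


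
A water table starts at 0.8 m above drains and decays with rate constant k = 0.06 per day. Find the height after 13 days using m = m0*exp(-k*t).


m = m0 * exp(-k*t)
m = 0.8 * exp(-0.06 * 13)
m = 0.8 * exp(-0.7800)

0.3667 m


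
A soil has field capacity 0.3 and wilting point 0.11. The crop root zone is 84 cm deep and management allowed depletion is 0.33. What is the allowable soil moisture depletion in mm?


SMD = (FC - PWP) * d * MAD * 10
SMD = (0.3 - 0.11) * 84 * 0.33 * 10
SMD = 0.1900 * 84 * 0.33 * 10

52.6680 mm


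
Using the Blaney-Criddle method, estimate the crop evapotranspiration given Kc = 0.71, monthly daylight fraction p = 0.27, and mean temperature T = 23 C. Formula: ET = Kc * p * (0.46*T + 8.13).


ET = Kc * p * (0.46*T + 8.13)
ET = 0.71 * 0.27 * (0.46*23 + 8.13)
ET = 0.71 * 0.27 * 18.7100

3.5867 mm/day


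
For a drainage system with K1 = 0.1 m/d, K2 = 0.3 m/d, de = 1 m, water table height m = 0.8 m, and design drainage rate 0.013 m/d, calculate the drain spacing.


S^2 = 8*K2*de*m/q + 4*K1*m^2/q
S^2 = 8*0.3*1*0.8/0.013 + 4*0.1*0.8^2/0.013
S = sqrt(167.3846)

12.9377 m


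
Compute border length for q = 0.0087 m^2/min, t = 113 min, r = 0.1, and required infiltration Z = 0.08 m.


L = q*t/((1+r)*Z)
L = 0.0087*113/((1+0.1)*0.08)
L = 0.9831/0.088

11.1716 m


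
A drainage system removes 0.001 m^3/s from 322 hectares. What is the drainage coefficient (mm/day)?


DC = Q * 86400 / (A * 10000) * 1000
DC = 0.001 * 86400 / (322 * 10000) * 1000
DC = 86400.0000 / 3220000

0.0268 mm/day


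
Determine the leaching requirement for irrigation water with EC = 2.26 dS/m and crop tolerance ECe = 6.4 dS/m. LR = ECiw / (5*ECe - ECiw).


LR = ECiw / (5*ECe - ECiw)
LR = 2.26 / (5*6.4 - 2.26)
LR = 2.26 / 29.7400

0.0760


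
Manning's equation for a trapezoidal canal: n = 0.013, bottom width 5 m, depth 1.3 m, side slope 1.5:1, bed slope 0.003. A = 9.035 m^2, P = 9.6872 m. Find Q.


R = A/P = 9.035/9.6872 = 0.932674
Q = (1/0.013) * 9.035 * 0.932674^(2/3) * 0.003^0.5

36.3384 m^3/s


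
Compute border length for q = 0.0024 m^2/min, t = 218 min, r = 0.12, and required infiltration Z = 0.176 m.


L = q*t/((1+r)*Z)
L = 0.0024*218/((1+0.12)*0.176)
L = 0.5232/0.19712

2.6542 m


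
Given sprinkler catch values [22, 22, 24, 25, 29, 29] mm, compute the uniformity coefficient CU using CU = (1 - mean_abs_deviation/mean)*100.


mean = 25.166667 mm
MAD = 2.555556 mm
CU = (1 - 2.555556/25.166667)*100

89.8455 %


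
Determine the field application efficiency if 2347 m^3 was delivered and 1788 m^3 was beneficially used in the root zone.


Ea = V_root / V_field * 100 = 1788 / 2347 * 100 = 76.1824%

76.1824 %


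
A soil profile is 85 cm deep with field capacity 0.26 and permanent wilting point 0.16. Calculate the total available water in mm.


AWC = (FC - PWP) * d * 10
AWC = (0.26 - 0.16) * 85 * 10
AWC = 0.1000 * 85 * 10

85.0000 mm


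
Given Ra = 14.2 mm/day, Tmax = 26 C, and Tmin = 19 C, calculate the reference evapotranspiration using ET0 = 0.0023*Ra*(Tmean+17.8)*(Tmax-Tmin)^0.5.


Tmean = (Tmax + Tmin)/2 = (26 + 19)/2 = 22.5
ET0 = 0.0023 * 14.2 * (22.5 + 17.8) * sqrt(26 - 19)
ET0 = 0.0023 * 14.2 * 40.3 * 2.645751

3.4823 mm/day


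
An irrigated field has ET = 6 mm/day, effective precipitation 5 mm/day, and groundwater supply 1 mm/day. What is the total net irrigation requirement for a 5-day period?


Daily deficit = ET - Pe - GW = 6 - 5 - 1 = 0 mm/day
NIR = 0 * 5 = 0 mm

0 mm


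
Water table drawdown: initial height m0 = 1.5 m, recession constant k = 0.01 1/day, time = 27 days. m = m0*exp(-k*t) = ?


m = m0 * exp(-k*t)
m = 1.5 * exp(-0.01 * 27)
m = 1.5 * exp(-0.2700)

1.1451 m


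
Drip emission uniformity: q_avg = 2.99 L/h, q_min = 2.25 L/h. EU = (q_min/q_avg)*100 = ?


EU = (q_min/q_avg)*100 = (2.25/2.99)*100 = 75.2508%

75.2508 %


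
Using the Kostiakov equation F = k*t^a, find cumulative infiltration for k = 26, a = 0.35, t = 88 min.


F = k * t^a = 26 * 88^0.35
F = 26 * 4.792575

124.6070 mm


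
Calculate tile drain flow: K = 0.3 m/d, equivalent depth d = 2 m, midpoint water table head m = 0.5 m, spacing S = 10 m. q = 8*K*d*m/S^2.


q = 8*K*d*m/S^2
q = 8*0.3*2*0.5/10^2
q = 2.4000 / 100

0.0240 m/d


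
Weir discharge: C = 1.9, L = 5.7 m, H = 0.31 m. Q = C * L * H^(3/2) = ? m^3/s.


Q = C * L * H^(3/2) = 1.9 * 5.7 * 0.31^1.5 = 1.9 * 5.7 * 0.172601

1.8693 m^3/s


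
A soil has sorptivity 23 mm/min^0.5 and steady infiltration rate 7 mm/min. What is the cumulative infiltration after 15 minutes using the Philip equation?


F = S*sqrt(t) + A*t
F = 23*sqrt(15) + 7*15
F = 23*3.872983 + 105

194.0786 mm


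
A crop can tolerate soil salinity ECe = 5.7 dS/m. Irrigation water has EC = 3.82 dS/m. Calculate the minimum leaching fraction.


LR = ECiw / (5*ECe - ECiw)
LR = 3.82 / (5*5.7 - 3.82)
LR = 3.82 / 24.6800

0.1548


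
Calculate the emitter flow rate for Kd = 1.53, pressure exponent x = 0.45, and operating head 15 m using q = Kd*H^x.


q = Kd * H^x = 1.53 * 15^0.45 = 1.53 * 3.382525

5.1753 L/h


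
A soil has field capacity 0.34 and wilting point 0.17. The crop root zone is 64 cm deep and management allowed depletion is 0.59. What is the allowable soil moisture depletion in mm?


SMD = (FC - PWP) * d * MAD * 10
SMD = (0.34 - 0.17) * 64 * 0.59 * 10
SMD = 0.1700 * 64 * 0.59 * 10

64.1920 mm


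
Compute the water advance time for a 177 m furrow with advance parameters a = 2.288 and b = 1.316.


t = (L/a)^(1/b)
t = (177/2.288)^(1/1.316)
t = 77.360140^(1/1.316)

27.2297 min


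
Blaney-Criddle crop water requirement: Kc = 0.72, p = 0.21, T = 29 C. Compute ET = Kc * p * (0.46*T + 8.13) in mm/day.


ET = Kc * p * (0.46*T + 8.13)
ET = 0.72 * 0.21 * (0.46*29 + 8.13)
ET = 0.72 * 0.21 * 21.4700

3.2463 mm/day


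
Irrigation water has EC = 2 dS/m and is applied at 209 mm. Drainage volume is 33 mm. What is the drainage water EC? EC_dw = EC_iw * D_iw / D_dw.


EC_dw = EC_iw * D_iw / D_dw
EC_dw = 2 * 209 / 33
EC_dw = 418 / 33

12.6667 dS/m


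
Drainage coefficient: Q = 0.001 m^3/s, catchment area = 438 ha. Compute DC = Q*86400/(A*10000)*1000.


DC = Q * 86400 / (A * 10000) * 1000
DC = 0.001 * 86400 / (438 * 10000) * 1000
DC = 86400.0000 / 4380000

0.0197 mm/day


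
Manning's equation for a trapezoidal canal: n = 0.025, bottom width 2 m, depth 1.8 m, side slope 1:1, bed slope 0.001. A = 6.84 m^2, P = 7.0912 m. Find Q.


R = A/P = 6.84/7.0912 = 0.964576
Q = (1/0.025) * 6.84 * 0.964576^(2/3) * 0.001^0.5

8.4464 m^3/s


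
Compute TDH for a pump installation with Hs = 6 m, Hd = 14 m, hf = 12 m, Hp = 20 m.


TDH = Hs + Hd + hf + Hp = 6 + 14 + 12 + 20 = 52

52 m


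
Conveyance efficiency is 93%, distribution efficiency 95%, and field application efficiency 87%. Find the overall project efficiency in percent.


Ec = 0.93, Eb = 0.95, Ea = 0.87
E = 0.93 * 0.95 * 0.87 * 100 = 76.8645%

76.8645 %


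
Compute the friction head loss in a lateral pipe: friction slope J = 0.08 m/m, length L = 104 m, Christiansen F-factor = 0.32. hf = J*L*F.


hf = J * L * F = 0.08 * 104 * 0.32 = 2.6624 m

2.6624 m


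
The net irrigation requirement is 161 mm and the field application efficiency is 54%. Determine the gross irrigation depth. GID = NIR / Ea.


Ea = 54% = 0.54
GID = NIR / Ea = 161 / 0.54 = 298.1481 mm

298.1481 mm


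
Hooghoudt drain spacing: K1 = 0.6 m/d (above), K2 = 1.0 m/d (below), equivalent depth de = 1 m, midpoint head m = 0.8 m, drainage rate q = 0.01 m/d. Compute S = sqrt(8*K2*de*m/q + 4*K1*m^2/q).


S^2 = 8*K2*de*m/q + 4*K1*m^2/q
S^2 = 8*1.0*1*0.8/0.01 + 4*0.6*0.8^2/0.01
S = sqrt(793.6000)

28.1709 m


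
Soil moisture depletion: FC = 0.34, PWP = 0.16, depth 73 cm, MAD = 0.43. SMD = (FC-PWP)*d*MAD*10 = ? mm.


SMD = (FC - PWP) * d * MAD * 10
SMD = (0.34 - 0.16) * 73 * 0.43 * 10
SMD = 0.1800 * 73 * 0.43 * 10

56.5020 mm


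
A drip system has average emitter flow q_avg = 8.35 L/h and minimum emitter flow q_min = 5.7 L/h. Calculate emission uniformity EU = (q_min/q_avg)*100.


EU = (q_min/q_avg)*100 = (5.7/8.35)*100 = 68.2635%

68.2635 %


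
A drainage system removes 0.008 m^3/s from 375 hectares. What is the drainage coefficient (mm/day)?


DC = Q * 86400 / (A * 10000) * 1000
DC = 0.008 * 86400 / (375 * 10000) * 1000
DC = 691200.0000 / 3750000

0.1843 mm/day


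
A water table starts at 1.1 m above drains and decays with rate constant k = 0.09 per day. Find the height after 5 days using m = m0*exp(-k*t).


m = m0 * exp(-k*t)
m = 1.1 * exp(-0.09 * 5)
m = 1.1 * exp(-0.4500)

0.7014 m


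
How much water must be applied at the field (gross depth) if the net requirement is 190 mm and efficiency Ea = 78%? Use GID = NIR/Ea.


Ea = 78% = 0.78
GID = NIR / Ea = 190 / 0.78 = 243.5897 mm

243.5897 mm


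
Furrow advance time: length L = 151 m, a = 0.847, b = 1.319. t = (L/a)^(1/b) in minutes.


t = (L/a)^(1/b)
t = (151/0.847)^(1/1.319)
t = 178.276269^(1/1.319)

50.8940 min


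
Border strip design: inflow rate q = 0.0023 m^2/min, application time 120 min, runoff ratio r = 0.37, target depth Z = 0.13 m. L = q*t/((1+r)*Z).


L = q*t/((1+r)*Z)
L = 0.0023*120/((1+0.37)*0.13)
L = 0.276/0.1781

1.5497 m


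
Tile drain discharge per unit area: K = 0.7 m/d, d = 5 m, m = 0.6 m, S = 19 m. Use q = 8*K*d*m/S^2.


q = 8*K*d*m/S^2
q = 8*0.7*5*0.6/19^2
q = 16.8000 / 361

0.0465 m/d


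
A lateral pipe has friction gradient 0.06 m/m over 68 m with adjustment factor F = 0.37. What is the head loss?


hf = J * L * F = 0.06 * 68 * 0.37 = 1.5096 m

1.5096 m


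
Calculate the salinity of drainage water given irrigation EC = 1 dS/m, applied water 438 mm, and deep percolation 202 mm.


EC_dw = EC_iw * D_iw / D_dw
EC_dw = 1 * 438 / 202
EC_dw = 438 / 202

2.1683 dS/m


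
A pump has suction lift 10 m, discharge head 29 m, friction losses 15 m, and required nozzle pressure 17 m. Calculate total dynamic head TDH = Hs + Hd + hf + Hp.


TDH = Hs + Hd + hf + Hp = 10 + 29 + 15 + 17 = 71

71 m


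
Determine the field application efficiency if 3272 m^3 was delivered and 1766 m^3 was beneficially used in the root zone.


Ea = V_root / V_field * 100 = 1766 / 3272 * 100 = 53.9731%

53.9731 %


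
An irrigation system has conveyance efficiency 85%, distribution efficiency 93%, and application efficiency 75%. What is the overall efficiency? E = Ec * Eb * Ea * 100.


Ec = 0.85, Eb = 0.93, Ea = 0.75
E = 0.85 * 0.93 * 0.75 * 100 = 59.2875%

59.2875 %


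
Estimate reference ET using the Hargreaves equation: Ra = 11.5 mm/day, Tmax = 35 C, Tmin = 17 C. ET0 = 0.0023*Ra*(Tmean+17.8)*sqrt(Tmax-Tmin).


Tmean = (Tmax + Tmin)/2 = (35 + 17)/2 = 26.0
ET0 = 0.0023 * 11.5 * (26.0 + 17.8) * sqrt(35 - 17)
ET0 = 0.0023 * 11.5 * 43.8 * 4.242641

4.9151 mm/day


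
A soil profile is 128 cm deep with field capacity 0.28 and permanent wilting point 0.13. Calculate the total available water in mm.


AWC = (FC - PWP) * d * 10
AWC = (0.28 - 0.13) * 128 * 10
AWC = 0.1500 * 128 * 10

192.0000 mm


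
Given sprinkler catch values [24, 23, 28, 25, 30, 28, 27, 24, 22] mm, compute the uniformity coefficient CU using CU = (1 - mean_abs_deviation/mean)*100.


mean = 25.666667 mm
MAD = 2.296296 mm
CU = (1 - 2.296296/25.666667)*100

91.0534 %


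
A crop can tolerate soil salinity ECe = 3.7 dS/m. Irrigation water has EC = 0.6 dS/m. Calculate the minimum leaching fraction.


LR = ECiw / (5*ECe - ECiw)
LR = 0.6 / (5*3.7 - 0.6)
LR = 0.6 / 17.9000

0.0335


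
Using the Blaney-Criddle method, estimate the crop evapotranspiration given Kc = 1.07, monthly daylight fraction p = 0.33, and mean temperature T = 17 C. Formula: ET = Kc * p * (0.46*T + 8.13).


ET = Kc * p * (0.46*T + 8.13)
ET = 1.07 * 0.33 * (0.46*17 + 8.13)
ET = 1.07 * 0.33 * 15.9500

5.6319 mm/day


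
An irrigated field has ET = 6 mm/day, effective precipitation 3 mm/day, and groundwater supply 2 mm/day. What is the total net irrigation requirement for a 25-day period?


Daily deficit = ET - Pe - GW = 6 - 3 - 2 = 1 mm/day
NIR = 1 * 25 = 25 mm

25.0000 mm


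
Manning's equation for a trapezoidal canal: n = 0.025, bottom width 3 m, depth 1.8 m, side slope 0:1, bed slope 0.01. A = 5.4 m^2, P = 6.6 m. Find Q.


R = A/P = 5.4/6.6 = 0.818182
Q = (1/0.025) * 5.4 * 0.818182^(2/3) * 0.01^0.5

18.8953 m^3/s


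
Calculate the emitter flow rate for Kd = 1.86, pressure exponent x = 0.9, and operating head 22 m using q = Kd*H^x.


q = Kd * H^x = 1.86 * 22^0.9 = 1.86 * 16.150293

30.0395 L/h


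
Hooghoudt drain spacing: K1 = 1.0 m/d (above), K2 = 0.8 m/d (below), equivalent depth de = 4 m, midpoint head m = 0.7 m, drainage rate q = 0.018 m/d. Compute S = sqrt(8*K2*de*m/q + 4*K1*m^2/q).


S^2 = 8*K2*de*m/q + 4*K1*m^2/q
S^2 = 8*0.8*4*0.7/0.018 + 4*1.0*0.7^2/0.018
S = sqrt(1104.4444)

33.2332 m


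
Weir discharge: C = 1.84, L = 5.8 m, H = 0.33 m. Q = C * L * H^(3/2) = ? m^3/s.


Q = C * L * H^(3/2) = 1.84 * 5.8 * 0.33^1.5 = 1.84 * 5.8 * 0.189571

2.0231 m^3/s


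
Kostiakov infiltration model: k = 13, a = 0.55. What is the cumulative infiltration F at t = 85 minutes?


F = k * t^a = 13 * 85^0.55
F = 13 * 11.512785

149.6662 mm


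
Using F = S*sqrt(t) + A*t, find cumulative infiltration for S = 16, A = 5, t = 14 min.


F = S*sqrt(t) + A*t
F = 16*sqrt(14) + 5*14
F = 16*3.741657 + 70

129.8665 mm


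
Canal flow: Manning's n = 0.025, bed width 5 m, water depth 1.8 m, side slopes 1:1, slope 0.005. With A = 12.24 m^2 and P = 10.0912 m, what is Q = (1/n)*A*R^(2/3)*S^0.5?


R = A/P = 12.24/10.0912 = 1.212938
Q = (1/0.025) * 12.24 * 1.212938^(2/3) * 0.005^0.5

39.3748 m^3/s


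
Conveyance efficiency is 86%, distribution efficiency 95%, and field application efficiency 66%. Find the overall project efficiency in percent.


Ec = 0.86, Eb = 0.95, Ea = 0.66
E = 0.86 * 0.95 * 0.66 * 100 = 53.9220%

53.9220 %


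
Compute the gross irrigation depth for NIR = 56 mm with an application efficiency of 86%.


Ea = 86% = 0.86
GID = NIR / Ea = 56 / 0.86 = 65.1163 mm

65.1163 mm


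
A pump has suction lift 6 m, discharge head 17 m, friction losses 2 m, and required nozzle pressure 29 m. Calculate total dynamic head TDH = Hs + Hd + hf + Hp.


TDH = Hs + Hd + hf + Hp = 6 + 17 + 2 + 29 = 54

54 m


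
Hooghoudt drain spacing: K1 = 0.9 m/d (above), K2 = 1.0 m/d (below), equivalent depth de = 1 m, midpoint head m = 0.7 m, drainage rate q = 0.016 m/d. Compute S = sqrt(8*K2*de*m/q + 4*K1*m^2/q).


S^2 = 8*K2*de*m/q + 4*K1*m^2/q
S^2 = 8*1.0*1*0.7/0.016 + 4*0.9*0.7^2/0.016
S = sqrt(460.2500)

21.4534 m


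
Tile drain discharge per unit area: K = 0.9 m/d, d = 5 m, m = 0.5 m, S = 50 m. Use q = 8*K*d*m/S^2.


q = 8*K*d*m/S^2
q = 8*0.9*5*0.5/50^2
q = 18.0000 / 2500

0.0072 m/d


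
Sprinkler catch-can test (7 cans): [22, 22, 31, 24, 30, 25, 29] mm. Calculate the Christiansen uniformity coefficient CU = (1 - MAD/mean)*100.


mean = 26.142857 mm
MAD = 3.306122 mm
CU = (1 - 3.306122/26.142857)*100

87.3536 %


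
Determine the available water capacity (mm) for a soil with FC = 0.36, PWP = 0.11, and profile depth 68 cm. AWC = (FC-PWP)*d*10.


AWC = (FC - PWP) * d * 10
AWC = (0.36 - 0.11) * 68 * 10
AWC = 0.2500 * 68 * 10

170.0000 mm


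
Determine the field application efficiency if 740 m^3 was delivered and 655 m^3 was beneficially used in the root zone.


Ea = V_root / V_field * 100 = 655 / 740 * 100 = 88.5135%

88.5135 %


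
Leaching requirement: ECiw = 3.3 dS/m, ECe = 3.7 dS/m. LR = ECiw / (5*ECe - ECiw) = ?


LR = ECiw / (5*ECe - ECiw)
LR = 3.3 / (5*3.7 - 3.3)
LR = 3.3 / 15.2000

0.2171


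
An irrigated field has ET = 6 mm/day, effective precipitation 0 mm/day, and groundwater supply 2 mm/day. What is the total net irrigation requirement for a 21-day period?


Daily deficit = ET - Pe - GW = 6 - 0 - 2 = 4 mm/day
NIR = 4 * 21 = 84 mm

84.0000 mm


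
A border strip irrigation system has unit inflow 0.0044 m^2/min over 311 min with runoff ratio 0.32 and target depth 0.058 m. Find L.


L = q*t/((1+r)*Z)
L = 0.0044*311/((1+0.32)*0.058)
L = 1.3684/0.07656

17.8736 m
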